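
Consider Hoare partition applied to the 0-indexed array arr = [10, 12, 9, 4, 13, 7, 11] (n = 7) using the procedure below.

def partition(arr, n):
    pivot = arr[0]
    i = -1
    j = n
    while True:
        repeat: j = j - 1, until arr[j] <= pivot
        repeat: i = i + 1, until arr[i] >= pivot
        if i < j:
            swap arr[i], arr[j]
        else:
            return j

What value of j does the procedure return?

2

pivot = arr[0] = 10; i = -1, j = 7
j→5 (arr[5]=7≤10), i→0 (arr[0]=10≥10); i<j, swap → [7, 12, 9, 4, 13, 10, 11]
j→3 (arr[3]=4≤10), i→1 (arr[1]=12≥10); i<j, swap → [7, 4, 9, 12, 13, 10, 11]
j→2, i→3; i≥j, return j=2. arr = [7, 4, 9, 12, 13, 10, 11]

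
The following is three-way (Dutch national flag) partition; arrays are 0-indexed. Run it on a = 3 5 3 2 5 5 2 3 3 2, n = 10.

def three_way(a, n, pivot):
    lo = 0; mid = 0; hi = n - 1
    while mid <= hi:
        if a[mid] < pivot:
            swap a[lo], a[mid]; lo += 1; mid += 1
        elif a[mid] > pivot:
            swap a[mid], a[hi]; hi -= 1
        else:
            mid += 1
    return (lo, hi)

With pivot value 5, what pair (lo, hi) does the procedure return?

pivot = 5; lo=0, mid=0, hi=9
a[mid]=3<5: swap a[0],a[0]; lo=1,mid=1 → 3 5 3 2 5 5 2 3 3 2
a[mid]=5=5: mid=2
a[mid]=3<5: swap a[1],a[2]; lo=2,mid=3 → 3 3 5 2 5 5 2 3 3 2
a[mid]=2<5: swap a[2],a[3]; lo=3,mid=4 → 3 3 2 5 5 5 2 3 3 2
a[mid]=5=5: mid=5
a[mid]=5=5: mid=6
a[mid]=2<5: swap a[3],a[6]; lo=4,mid=7 → 3 3 2 2 5 5 5 3 3 2
a[mid]=3<5: swap a[4],a[7]; lo=5,mid=8 → 3 3 2 2 3 5 5 5 3 2
a[mid]=3<5: swap a[5],a[8]; lo=6,mid=9 → 3 3 2 2 3 3 5 5 5 2
a[mid]=2<5: swap a[6],a[9]; lo=7,mid=10 → 3 3 2 2 3 3 2 5 5 5
end: lo=7, hi=9; a = 3 3 2 2 3 3 2 5 5 5

(7, 9)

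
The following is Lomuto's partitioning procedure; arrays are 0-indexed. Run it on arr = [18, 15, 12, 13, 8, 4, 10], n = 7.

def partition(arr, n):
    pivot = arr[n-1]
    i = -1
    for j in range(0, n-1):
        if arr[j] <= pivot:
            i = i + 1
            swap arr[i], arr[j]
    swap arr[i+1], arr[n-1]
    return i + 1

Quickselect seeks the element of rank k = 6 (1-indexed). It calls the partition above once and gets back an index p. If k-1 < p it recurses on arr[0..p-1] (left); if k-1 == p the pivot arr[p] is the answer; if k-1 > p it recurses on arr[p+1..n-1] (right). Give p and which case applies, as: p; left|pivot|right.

2; right

pivot=10, i=-1
j=0: 18>10, skip
j=1: 15>10, skip
j=2: 12>10, skip
j=3: 13>10, skip
j=4: 8≤10, i=0, swap(0,4) ⇒ [8, 15, 12, 13, 18, 4, 10]
j=5: 4≤10, i=1, swap(1,5) ⇒ [8, 4, 12, 13, 18, 15, 10]
swap(2,6) ⇒ [8, 4, 10, 13, 18, 15, 12]; return 2
p = 2; k-1 = 5 > 2 ⇒ right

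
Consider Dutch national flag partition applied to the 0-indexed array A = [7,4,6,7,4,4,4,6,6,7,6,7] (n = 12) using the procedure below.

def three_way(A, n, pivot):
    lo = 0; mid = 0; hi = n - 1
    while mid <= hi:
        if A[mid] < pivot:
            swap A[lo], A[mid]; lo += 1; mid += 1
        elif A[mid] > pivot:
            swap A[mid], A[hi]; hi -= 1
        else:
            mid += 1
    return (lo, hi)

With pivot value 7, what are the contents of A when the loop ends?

[4,6,4,4,4,6,6,6,7,7,7,7]

lo=0 mid=0 hi=11
7=7: mid=1
4<7: swap(0,1), lo=1 mid=2 ⇒ [4,7,6,7,4,4,4,6,6,7,6,7]
6<7: swap(1,2), lo=2 mid=3 ⇒ [4,6,7,7,4,4,4,6,6,7,6,7]
7=7: mid=4
4<7: swap(2,4), lo=3 mid=5 ⇒ [4,6,4,7,7,4,4,6,6,7,6,7]
4<7: swap(3,5), lo=4 mid=6 ⇒ [4,6,4,4,7,7,4,6,6,7,6,7]
4<7: swap(4,6), lo=5 mid=7 ⇒ [4,6,4,4,4,7,7,6,6,7,6,7]
6<7: swap(5,7), lo=6 mid=8 ⇒ [4,6,4,4,4,6,7,7,6,7,6,7]
6<7: swap(6,8), lo=7 mid=9 ⇒ [4,6,4,4,4,6,6,7,7,7,6,7]
7=7: mid=10
6<7: swap(7,10), lo=8 mid=11 ⇒ [4,6,4,4,4,6,6,6,7,7,7,7]
7=7: mid=12
done. lo=8 hi=11; A=[4,6,4,4,4,6,6,6,7,7,7,7]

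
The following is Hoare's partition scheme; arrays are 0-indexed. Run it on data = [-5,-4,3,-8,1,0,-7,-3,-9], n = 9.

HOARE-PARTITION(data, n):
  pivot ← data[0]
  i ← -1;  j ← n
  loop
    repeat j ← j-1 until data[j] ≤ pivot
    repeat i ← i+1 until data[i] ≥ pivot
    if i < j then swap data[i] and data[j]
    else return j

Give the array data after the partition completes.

pivot = data[0] = -5; i = -1, j = 9
j→8 (data[8]=-9≤-5), i→0 (data[0]=-5≥-5); i<j, swap → [-9,-4,3,-8,1,0,-7,-3,-5]
j→6 (data[6]=-7≤-5), i→1 (data[1]=-4≥-5); i<j, swap → [-9,-7,3,-8,1,0,-4,-3,-5]
j→3 (data[3]=-8≤-5), i→2 (data[2]=3≥-5); i<j, swap → [-9,-7,-8,3,1,0,-4,-3,-5]
j→2, i→3; i≥j, return j=2. data = [-9,-7,-8,3,1,0,-4,-3,-5]

[-9,-7,-8,3,1,0,-4,-3,-5]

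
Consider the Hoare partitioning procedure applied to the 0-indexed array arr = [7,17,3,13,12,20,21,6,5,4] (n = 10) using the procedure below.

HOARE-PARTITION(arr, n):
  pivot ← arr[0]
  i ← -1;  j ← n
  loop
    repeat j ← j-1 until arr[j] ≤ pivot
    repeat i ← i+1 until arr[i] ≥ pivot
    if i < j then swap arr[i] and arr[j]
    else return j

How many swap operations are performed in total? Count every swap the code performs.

pivot=7
j stops at 9 (4), i stops at 0 (7); swap ⇒ [4,17,3,13,12,20,21,6,5,7]
j stops at 8 (5), i stops at 1 (17); swap ⇒ [4,5,3,13,12,20,21,6,17,7]
j stops at 7 (6), i stops at 3 (13); swap ⇒ [4,5,3,6,12,20,21,13,17,7]
j stops at 3, i stops at 4; i≥j ⇒ return 3. arr=[4,5,3,6,12,20,21,13,17,7]

3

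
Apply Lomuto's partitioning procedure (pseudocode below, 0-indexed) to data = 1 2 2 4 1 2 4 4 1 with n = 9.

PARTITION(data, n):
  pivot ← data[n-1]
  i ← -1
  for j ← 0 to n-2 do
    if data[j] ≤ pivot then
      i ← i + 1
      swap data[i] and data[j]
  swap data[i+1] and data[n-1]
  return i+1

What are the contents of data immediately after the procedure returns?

1 1 1 4 2 2 4 4 2

pivot = data[8] = 1; i = -1
j=0: data[0]=1 ≤ 1 → i=0, swap data[0],data[0] (no change) → 1 2 2 4 1 2 4 4 1
j=1: data[1]=2 > 1 → no swap
j=2: data[2]=2 > 1 → no swap
j=3: data[3]=4 > 1 → no swap
j=4: data[4]=1 ≤ 1 → i=1, swap data[1],data[4] → 1 1 2 4 2 2 4 4 1
j=5: data[5]=2 > 1 → no swap
j=6: data[6]=4 > 1 → no swap
j=7: data[7]=4 > 1 → no swap
final swap data[2],data[8] → 1 1 1 4 2 2 4 4 2; return 2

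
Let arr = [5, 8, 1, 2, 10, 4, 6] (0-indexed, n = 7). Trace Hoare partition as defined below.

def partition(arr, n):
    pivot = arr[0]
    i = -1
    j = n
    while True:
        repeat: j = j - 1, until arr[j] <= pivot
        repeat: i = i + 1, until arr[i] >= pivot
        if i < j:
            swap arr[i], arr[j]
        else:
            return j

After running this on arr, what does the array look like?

pivot = arr[0] = 5; i = -1, j = 7
j→5 (arr[5]=4≤5), i→0 (arr[0]=5≥5); i<j, swap → [4, 8, 1, 2, 10, 5, 6]
j→3 (arr[3]=2≤5), i→1 (arr[1]=8≥5); i<j, swap → [4, 2, 1, 8, 10, 5, 6]
j→2, i→3; i≥j, return j=2. arr = [4, 2, 1, 8, 10, 5, 6]

[4, 2, 1, 8, 10, 5, 6]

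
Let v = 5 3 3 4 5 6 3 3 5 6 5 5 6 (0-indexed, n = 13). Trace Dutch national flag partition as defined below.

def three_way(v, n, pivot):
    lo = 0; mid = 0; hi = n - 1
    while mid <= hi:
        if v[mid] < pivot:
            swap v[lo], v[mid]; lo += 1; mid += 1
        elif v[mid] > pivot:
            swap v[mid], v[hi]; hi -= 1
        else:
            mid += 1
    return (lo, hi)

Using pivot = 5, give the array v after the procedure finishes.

lo=0 mid=0 hi=12
5=5: mid=1
3<5: swap(0,1), lo=1 mid=2 ⇒ 3 5 3 4 5 6 3 3 5 6 5 5 6
3<5: swap(1,2), lo=2 mid=3 ⇒ 3 3 5 4 5 6 3 3 5 6 5 5 6
4<5: swap(2,3), lo=3 mid=4 ⇒ 3 3 4 5 5 6 3 3 5 6 5 5 6
5=5: mid=5
6>5: swap(5,12), hi=11 ⇒ 3 3 4 5 5 6 3 3 5 6 5 5 6
6>5: swap(5,11), hi=10 ⇒ 3 3 4 5 5 5 3 3 5 6 5 6 6
5=5: mid=6
3<5: swap(3,6), lo=4 mid=7 ⇒ 3 3 4 3 5 5 5 3 5 6 5 6 6
3<5: swap(4,7), lo=5 mid=8 ⇒ 3 3 4 3 3 5 5 5 5 6 5 6 6
5=5: mid=9
6>5: swap(9,10), hi=9 ⇒ 3 3 4 3 3 5 5 5 5 5 6 6 6
5=5: mid=10
done. lo=5 hi=9; v=3 3 4 3 3 5 5 5 5 5 6 6 6

3 3 4 3 3 5 5 5 5 5 6 6 6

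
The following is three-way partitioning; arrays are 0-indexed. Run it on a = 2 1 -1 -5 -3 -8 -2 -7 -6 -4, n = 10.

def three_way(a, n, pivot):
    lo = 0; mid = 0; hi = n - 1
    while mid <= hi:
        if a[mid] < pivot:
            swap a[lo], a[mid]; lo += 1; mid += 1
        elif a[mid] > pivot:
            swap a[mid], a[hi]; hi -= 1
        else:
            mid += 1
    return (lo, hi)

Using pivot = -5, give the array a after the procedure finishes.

-6 -7 -8 -5 -3 -2 -1 1 -4 2

pivot = -5; lo=0, mid=0, hi=9
a[mid]=2>-5: swap a[0],a[9]; hi=8 → -4 1 -1 -5 -3 -8 -2 -7 -6 2
a[mid]=-4>-5: swap a[0],a[8]; hi=7 → -6 1 -1 -5 -3 -8 -2 -7 -4 2
a[mid]=-6<-5: swap a[0],a[0]; lo=1,mid=1 → -6 1 -1 -5 -3 -8 -2 -7 -4 2
a[mid]=1>-5: swap a[1],a[7]; hi=6 → -6 -7 -1 -5 -3 -8 -2 1 -4 2
a[mid]=-7<-5: swap a[1],a[1]; lo=2,mid=2 → -6 -7 -1 -5 -3 -8 -2 1 -4 2
a[mid]=-1>-5: swap a[2],a[6]; hi=5 → -6 -7 -2 -5 -3 -8 -1 1 -4 2
a[mid]=-2>-5: swap a[2],a[5]; hi=4 → -6 -7 -8 -5 -3 -2 -1 1 -4 2
a[mid]=-8<-5: swap a[2],a[2]; lo=3,mid=3 → -6 -7 -8 -5 -3 -2 -1 1 -4 2
a[mid]=-5=-5: mid=4
a[mid]=-3>-5: swap a[4],a[4]; hi=3 → -6 -7 -8 -5 -3 -2 -1 1 -4 2
end: lo=3, hi=3; a = -6 -7 -8 -5 -3 -2 -1 1 -4 2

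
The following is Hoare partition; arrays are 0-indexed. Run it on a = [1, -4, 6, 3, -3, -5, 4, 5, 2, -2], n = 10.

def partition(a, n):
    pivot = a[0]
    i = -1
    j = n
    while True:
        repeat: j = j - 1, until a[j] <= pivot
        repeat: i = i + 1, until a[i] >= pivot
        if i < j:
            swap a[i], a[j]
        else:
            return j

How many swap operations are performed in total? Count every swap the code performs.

pivot=1
j stops at 9 (-2), i stops at 0 (1); swap ⇒ [-2, -4, 6, 3, -3, -5, 4, 5, 2, 1]
j stops at 5 (-5), i stops at 2 (6); swap ⇒ [-2, -4, -5, 3, -3, 6, 4, 5, 2, 1]
j stops at 4 (-3), i stops at 3 (3); swap ⇒ [-2, -4, -5, -3, 3, 6, 4, 5, 2, 1]
j stops at 3, i stops at 4; i≥j ⇒ return 3. a=[-2, -4, -5, -3, 3, 6, 4, 5, 2, 1]

3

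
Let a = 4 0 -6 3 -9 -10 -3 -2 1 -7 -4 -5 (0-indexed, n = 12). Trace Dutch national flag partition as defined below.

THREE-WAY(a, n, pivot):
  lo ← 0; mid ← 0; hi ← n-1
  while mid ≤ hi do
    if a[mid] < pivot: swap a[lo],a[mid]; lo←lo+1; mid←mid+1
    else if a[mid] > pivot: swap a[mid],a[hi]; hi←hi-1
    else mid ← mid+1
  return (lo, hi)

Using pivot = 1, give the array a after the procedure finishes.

-5 0 -6 -4 -9 -10 -3 -2 -7 1 3 4

pivot = 1; lo=0, mid=0, hi=11
a[mid]=4>1: swap a[0],a[11]; hi=10 → -5 0 -6 3 -9 -10 -3 -2 1 -7 -4 4
a[mid]=-5<1: swap a[0],a[0]; lo=1,mid=1 → -5 0 -6 3 -9 -10 -3 -2 1 -7 -4 4
a[mid]=0<1: swap a[1],a[1]; lo=2,mid=2 → -5 0 -6 3 -9 -10 -3 -2 1 -7 -4 4
a[mid]=-6<1: swap a[2],a[2]; lo=3,mid=3 → -5 0 -6 3 -9 -10 -3 -2 1 -7 -4 4
a[mid]=3>1: swap a[3],a[10]; hi=9 → -5 0 -6 -4 -9 -10 -3 -2 1 -7 3 4
a[mid]=-4<1: swap a[3],a[3]; lo=4,mid=4 → -5 0 -6 -4 -9 -10 -3 -2 1 -7 3 4
a[mid]=-9<1: swap a[4],a[4]; lo=5,mid=5 → -5 0 -6 -4 -9 -10 -3 -2 1 -7 3 4
a[mid]=-10<1: swap a[5],a[5]; lo=6,mid=6 → -5 0 -6 -4 -9 -10 -3 -2 1 -7 3 4
a[mid]=-3<1: swap a[6],a[6]; lo=7,mid=7 → -5 0 -6 -4 -9 -10 -3 -2 1 -7 3 4
a[mid]=-2<1: swap a[7],a[7]; lo=8,mid=8 → -5 0 -6 -4 -9 -10 -3 -2 1 -7 3 4
a[mid]=1=1: mid=9
a[mid]=-7<1: swap a[8],a[9]; lo=9,mid=10 → -5 0 -6 -4 -9 -10 -3 -2 -7 1 3 4
end: lo=9, hi=9; a = -5 0 -6 -4 -9 -10 -3 -2 -7 1 3 4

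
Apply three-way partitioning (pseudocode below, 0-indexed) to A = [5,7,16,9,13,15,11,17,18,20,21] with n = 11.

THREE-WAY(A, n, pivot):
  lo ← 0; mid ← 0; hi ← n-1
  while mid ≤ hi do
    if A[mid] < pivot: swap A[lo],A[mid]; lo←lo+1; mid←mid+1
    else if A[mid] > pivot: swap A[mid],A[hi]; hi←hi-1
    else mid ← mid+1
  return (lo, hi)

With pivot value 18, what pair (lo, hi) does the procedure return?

(8, 8)

pivot = 18; lo=0, mid=0, hi=10
A[mid]=5<18: swap A[0],A[0]; lo=1,mid=1 → [5,7,16,9,13,15,11,17,18,20,21]
A[mid]=7<18: swap A[1],A[1]; lo=2,mid=2 → [5,7,16,9,13,15,11,17,18,20,21]
A[mid]=16<18: swap A[2],A[2]; lo=3,mid=3 → [5,7,16,9,13,15,11,17,18,20,21]
A[mid]=9<18: swap A[3],A[3]; lo=4,mid=4 → [5,7,16,9,13,15,11,17,18,20,21]
A[mid]=13<18: swap A[4],A[4]; lo=5,mid=5 → [5,7,16,9,13,15,11,17,18,20,21]
A[mid]=15<18: swap A[5],A[5]; lo=6,mid=6 → [5,7,16,9,13,15,11,17,18,20,21]
A[mid]=11<18: swap A[6],A[6]; lo=7,mid=7 → [5,7,16,9,13,15,11,17,18,20,21]
A[mid]=17<18: swap A[7],A[7]; lo=8,mid=8 → [5,7,16,9,13,15,11,17,18,20,21]
A[mid]=18=18: mid=9
A[mid]=20>18: swap A[9],A[10]; hi=9 → [5,7,16,9,13,15,11,17,18,21,20]
A[mid]=21>18: swap A[9],A[9]; hi=8 → [5,7,16,9,13,15,11,17,18,21,20]
end: lo=8, hi=8; A = [5,7,16,9,13,15,11,17,18,21,20]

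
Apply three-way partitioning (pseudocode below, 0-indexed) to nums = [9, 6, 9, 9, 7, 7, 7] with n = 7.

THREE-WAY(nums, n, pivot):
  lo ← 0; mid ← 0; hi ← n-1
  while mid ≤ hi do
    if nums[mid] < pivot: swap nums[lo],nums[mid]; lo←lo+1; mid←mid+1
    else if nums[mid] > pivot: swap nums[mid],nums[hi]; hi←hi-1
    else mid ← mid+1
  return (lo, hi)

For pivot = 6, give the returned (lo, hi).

(0, 0)

pivot = 6; lo=0, mid=0, hi=6
nums[mid]=9>6: swap nums[0],nums[6]; hi=5 → [7, 6, 9, 9, 7, 7, 9]
nums[mid]=7>6: swap nums[0],nums[5]; hi=4 → [7, 6, 9, 9, 7, 7, 9]
nums[mid]=7>6: swap nums[0],nums[4]; hi=3 → [7, 6, 9, 9, 7, 7, 9]
nums[mid]=7>6: swap nums[0],nums[3]; hi=2 → [9, 6, 9, 7, 7, 7, 9]
nums[mid]=9>6: swap nums[0],nums[2]; hi=1 → [9, 6, 9, 7, 7, 7, 9]
nums[mid]=9>6: swap nums[0],nums[1]; hi=0 → [6, 9, 9, 7, 7, 7, 9]
nums[mid]=6=6: mid=1
end: lo=0, hi=0; nums = [6, 9, 9, 7, 7, 7, 9]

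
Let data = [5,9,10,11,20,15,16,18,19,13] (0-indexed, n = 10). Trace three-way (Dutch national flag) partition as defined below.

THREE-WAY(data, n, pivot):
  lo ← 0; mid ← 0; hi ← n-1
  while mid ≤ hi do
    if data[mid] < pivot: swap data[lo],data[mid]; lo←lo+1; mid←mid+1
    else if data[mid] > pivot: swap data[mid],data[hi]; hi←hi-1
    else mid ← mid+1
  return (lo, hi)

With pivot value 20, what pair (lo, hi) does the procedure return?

(9, 9)

pivot = 20; lo=0, mid=0, hi=9
data[mid]=5<20: swap data[0],data[0]; lo=1,mid=1 → [5,9,10,11,20,15,16,18,19,13]
data[mid]=9<20: swap data[1],data[1]; lo=2,mid=2 → [5,9,10,11,20,15,16,18,19,13]
data[mid]=10<20: swap data[2],data[2]; lo=3,mid=3 → [5,9,10,11,20,15,16,18,19,13]
data[mid]=11<20: swap data[3],data[3]; lo=4,mid=4 → [5,9,10,11,20,15,16,18,19,13]
data[mid]=20=20: mid=5
data[mid]=15<20: swap data[4],data[5]; lo=5,mid=6 → [5,9,10,11,15,20,16,18,19,13]
data[mid]=16<20: swap data[5],data[6]; lo=6,mid=7 → [5,9,10,11,15,16,20,18,19,13]
data[mid]=18<20: swap data[6],data[7]; lo=7,mid=8 → [5,9,10,11,15,16,18,20,19,13]
data[mid]=19<20: swap data[7],data[8]; lo=8,mid=9 → [5,9,10,11,15,16,18,19,20,13]
data[mid]=13<20: swap data[8],data[9]; lo=9,mid=10 → [5,9,10,11,15,16,18,19,13,20]
end: lo=9, hi=9; data = [5,9,10,11,15,16,18,19,13,20]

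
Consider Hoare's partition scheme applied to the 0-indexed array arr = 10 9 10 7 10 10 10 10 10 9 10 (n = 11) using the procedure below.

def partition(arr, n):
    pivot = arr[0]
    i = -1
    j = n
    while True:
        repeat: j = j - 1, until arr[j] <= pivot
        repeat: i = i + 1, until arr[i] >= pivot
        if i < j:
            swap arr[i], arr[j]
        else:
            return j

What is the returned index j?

pivot = arr[0] = 10; i = -1, j = 11
j→10 (arr[10]=10≤10), i→0 (arr[0]=10≥10); i<j, swap → 10 9 10 7 10 10 10 10 10 9 10
j→9 (arr[9]=9≤10), i→2 (arr[2]=10≥10); i<j, swap → 10 9 9 7 10 10 10 10 10 10 10
j→8 (arr[8]=10≤10), i→4 (arr[4]=10≥10); i<j, swap → 10 9 9 7 10 10 10 10 10 10 10
j→7 (arr[7]=10≤10), i→5 (arr[5]=10≥10); i<j, swap → 10 9 9 7 10 10 10 10 10 10 10
j→6, i→6; i≥j, return j=6. arr = 10 9 9 7 10 10 10 10 10 10 10

6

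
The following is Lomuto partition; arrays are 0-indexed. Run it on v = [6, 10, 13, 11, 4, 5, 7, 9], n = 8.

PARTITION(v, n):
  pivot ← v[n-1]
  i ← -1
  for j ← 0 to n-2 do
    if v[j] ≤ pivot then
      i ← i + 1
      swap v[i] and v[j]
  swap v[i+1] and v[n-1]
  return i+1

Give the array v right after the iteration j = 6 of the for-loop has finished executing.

[6, 4, 5, 7, 10, 13, 11, 9]

pivot=9, i=-1
j=0: 6≤9, i=0, swap(0,0) ⇒ [6, 10, 13, 11, 4, 5, 7, 9]
j=1: 10>9, skip
j=2: 13>9, skip
j=3: 11>9, skip
j=4: 4≤9, i=1, swap(1,4) ⇒ [6, 4, 13, 11, 10, 5, 7, 9]
j=5: 5≤9, i=2, swap(2,5) ⇒ [6, 4, 5, 11, 10, 13, 7, 9]
j=6: 7≤9, i=3, swap(3,6) ⇒ [6, 4, 5, 7, 10, 13, 11, 9]
(after j=6) v = [6, 4, 5, 7, 10, 13, 11, 9]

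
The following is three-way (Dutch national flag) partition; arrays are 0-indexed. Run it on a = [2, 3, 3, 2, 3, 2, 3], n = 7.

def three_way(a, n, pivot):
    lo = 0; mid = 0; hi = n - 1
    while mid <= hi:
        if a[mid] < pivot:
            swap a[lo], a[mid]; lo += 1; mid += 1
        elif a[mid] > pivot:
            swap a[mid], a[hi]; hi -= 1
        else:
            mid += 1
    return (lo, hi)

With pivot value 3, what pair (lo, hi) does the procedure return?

lo=0 mid=0 hi=6
2<3: swap(0,0), lo=1 mid=1 ⇒ [2, 3, 3, 2, 3, 2, 3]
3=3: mid=2
3=3: mid=3
2<3: swap(1,3), lo=2 mid=4 ⇒ [2, 2, 3, 3, 3, 2, 3]
3=3: mid=5
2<3: swap(2,5), lo=3 mid=6 ⇒ [2, 2, 2, 3, 3, 3, 3]
3=3: mid=7
done. lo=3 hi=6; a=[2, 2, 2, 3, 3, 3, 3]

(3, 6)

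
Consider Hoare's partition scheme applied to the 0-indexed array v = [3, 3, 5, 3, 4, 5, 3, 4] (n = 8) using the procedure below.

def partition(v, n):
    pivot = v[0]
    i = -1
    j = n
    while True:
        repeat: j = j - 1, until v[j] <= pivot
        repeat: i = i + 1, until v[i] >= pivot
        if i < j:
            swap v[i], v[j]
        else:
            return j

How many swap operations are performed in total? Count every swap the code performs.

2

pivot=3
j stops at 6 (3), i stops at 0 (3); swap ⇒ [3, 3, 5, 3, 4, 5, 3, 4]
j stops at 3 (3), i stops at 1 (3); swap ⇒ [3, 3, 5, 3, 4, 5, 3, 4]
j stops at 1, i stops at 2; i≥j ⇒ return 1. v=[3, 3, 5, 3, 4, 5, 3, 4]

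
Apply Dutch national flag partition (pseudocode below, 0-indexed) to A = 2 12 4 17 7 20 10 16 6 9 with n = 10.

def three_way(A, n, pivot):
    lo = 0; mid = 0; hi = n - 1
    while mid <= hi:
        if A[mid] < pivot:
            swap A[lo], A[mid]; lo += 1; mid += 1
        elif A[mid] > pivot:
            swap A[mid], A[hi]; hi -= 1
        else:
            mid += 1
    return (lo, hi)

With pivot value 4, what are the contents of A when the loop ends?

pivot = 4; lo=0, mid=0, hi=9
A[mid]=2<4: swap A[0],A[0]; lo=1,mid=1 → 2 12 4 17 7 20 10 16 6 9
A[mid]=12>4: swap A[1],A[9]; hi=8 → 2 9 4 17 7 20 10 16 6 12
A[mid]=9>4: swap A[1],A[8]; hi=7 → 2 6 4 17 7 20 10 16 9 12
A[mid]=6>4: swap A[1],A[7]; hi=6 → 2 16 4 17 7 20 10 6 9 12
A[mid]=16>4: swap A[1],A[6]; hi=5 → 2 10 4 17 7 20 16 6 9 12
A[mid]=10>4: swap A[1],A[5]; hi=4 → 2 20 4 17 7 10 16 6 9 12
A[mid]=20>4: swap A[1],A[4]; hi=3 → 2 7 4 17 20 10 16 6 9 12
A[mid]=7>4: swap A[1],A[3]; hi=2 → 2 17 4 7 20 10 16 6 9 12
A[mid]=17>4: swap A[1],A[2]; hi=1 → 2 4 17 7 20 10 16 6 9 12
A[mid]=4=4: mid=2
end: lo=1, hi=1; A = 2 4 17 7 20 10 16 6 9 12

2 4 17 7 20 10 16 6 9 12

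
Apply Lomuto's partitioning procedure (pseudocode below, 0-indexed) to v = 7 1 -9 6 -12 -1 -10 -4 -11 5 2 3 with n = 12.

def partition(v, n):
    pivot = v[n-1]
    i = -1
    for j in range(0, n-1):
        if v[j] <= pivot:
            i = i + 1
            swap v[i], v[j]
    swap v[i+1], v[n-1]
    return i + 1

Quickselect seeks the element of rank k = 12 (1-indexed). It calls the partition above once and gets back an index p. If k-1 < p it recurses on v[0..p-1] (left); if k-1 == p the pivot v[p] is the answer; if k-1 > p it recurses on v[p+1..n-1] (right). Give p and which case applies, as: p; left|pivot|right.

pivot = v[11] = 3; i = -1
j=0: v[0]=7 > 3 → no swap
j=1: v[1]=1 ≤ 3 → i=0, swap v[0],v[1] → 1 7 -9 6 -12 -1 -10 -4 -11 5 2 3
j=2: v[2]=-9 ≤ 3 → i=1, swap v[1],v[2] → 1 -9 7 6 -12 -1 -10 -4 -11 5 2 3
j=3: v[3]=6 > 3 → no swap
j=4: v[4]=-12 ≤ 3 → i=2, swap v[2],v[4] → 1 -9 -12 6 7 -1 -10 -4 -11 5 2 3
j=5: v[5]=-1 ≤ 3 → i=3, swap v[3],v[5] → 1 -9 -12 -1 7 6 -10 -4 -11 5 2 3
j=6: v[6]=-10 ≤ 3 → i=4, swap v[4],v[6] → 1 -9 -12 -1 -10 6 7 -4 -11 5 2 3
j=7: v[7]=-4 ≤ 3 → i=5, swap v[5],v[7] → 1 -9 -12 -1 -10 -4 7 6 -11 5 2 3
j=8: v[8]=-11 ≤ 3 → i=6, swap v[6],v[8] → 1 -9 -12 -1 -10 -4 -11 6 7 5 2 3
j=9: v[9]=5 > 3 → no swap
j=10: v[10]=2 ≤ 3 → i=7, swap v[7],v[10] → 1 -9 -12 -1 -10 -4 -11 2 7 5 6 3
final swap v[8],v[11] → 1 -9 -12 -1 -10 -4 -11 2 3 5 6 7; return 8
p = 8; k-1 = 11 > 8 ⇒ right

8; right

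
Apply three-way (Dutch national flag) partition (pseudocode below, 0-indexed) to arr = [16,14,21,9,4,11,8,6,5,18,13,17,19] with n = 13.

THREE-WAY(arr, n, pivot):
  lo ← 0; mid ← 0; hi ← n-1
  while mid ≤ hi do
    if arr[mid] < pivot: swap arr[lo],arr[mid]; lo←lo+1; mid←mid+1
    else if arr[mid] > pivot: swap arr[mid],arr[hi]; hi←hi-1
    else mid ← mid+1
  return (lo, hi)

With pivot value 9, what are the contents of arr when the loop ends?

lo=0 mid=0 hi=12
16>9: swap(0,12), hi=11 ⇒ [19,14,21,9,4,11,8,6,5,18,13,17,16]
19>9: swap(0,11), hi=10 ⇒ [17,14,21,9,4,11,8,6,5,18,13,19,16]
17>9: swap(0,10), hi=9 ⇒ [13,14,21,9,4,11,8,6,5,18,17,19,16]
13>9: swap(0,9), hi=8 ⇒ [18,14,21,9,4,11,8,6,5,13,17,19,16]
18>9: swap(0,8), hi=7 ⇒ [5,14,21,9,4,11,8,6,18,13,17,19,16]
5<9: swap(0,0), lo=1 mid=1 ⇒ [5,14,21,9,4,11,8,6,18,13,17,19,16]
14>9: swap(1,7), hi=6 ⇒ [5,6,21,9,4,11,8,14,18,13,17,19,16]
6<9: swap(1,1), lo=2 mid=2 ⇒ [5,6,21,9,4,11,8,14,18,13,17,19,16]
21>9: swap(2,6), hi=5 ⇒ [5,6,8,9,4,11,21,14,18,13,17,19,16]
8<9: swap(2,2), lo=3 mid=3 ⇒ [5,6,8,9,4,11,21,14,18,13,17,19,16]
9=9: mid=4
4<9: swap(3,4), lo=4 mid=5 ⇒ [5,6,8,4,9,11,21,14,18,13,17,19,16]
11>9: swap(5,5), hi=4 ⇒ [5,6,8,4,9,11,21,14,18,13,17,19,16]
done. lo=4 hi=4; arr=[5,6,8,4,9,11,21,14,18,13,17,19,16]

[5,6,8,4,9,11,21,14,18,13,17,19,16]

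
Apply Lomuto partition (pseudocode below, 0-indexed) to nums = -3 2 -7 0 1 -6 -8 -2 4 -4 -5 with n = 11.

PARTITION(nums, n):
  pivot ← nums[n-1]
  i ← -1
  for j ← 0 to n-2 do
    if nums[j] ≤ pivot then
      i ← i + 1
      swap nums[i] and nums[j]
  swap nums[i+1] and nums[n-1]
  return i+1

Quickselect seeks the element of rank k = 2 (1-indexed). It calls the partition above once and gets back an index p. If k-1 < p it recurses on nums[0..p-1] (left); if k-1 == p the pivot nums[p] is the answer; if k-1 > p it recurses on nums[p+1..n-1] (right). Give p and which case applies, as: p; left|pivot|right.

3; left

pivot = nums[10] = -5; i = -1
j=0: nums[0]=-3 > -5 → no swap
j=1: nums[1]=2 > -5 → no swap
j=2: nums[2]=-7 ≤ -5 → i=0, swap nums[0],nums[2] → -7 2 -3 0 1 -6 -8 -2 4 -4 -5
j=3: nums[3]=0 > -5 → no swap
j=4: nums[4]=1 > -5 → no swap
j=5: nums[5]=-6 ≤ -5 → i=1, swap nums[1],nums[5] → -7 -6 -3 0 1 2 -8 -2 4 -4 -5
j=6: nums[6]=-8 ≤ -5 → i=2, swap nums[2],nums[6] → -7 -6 -8 0 1 2 -3 -2 4 -4 -5
j=7: nums[7]=-2 > -5 → no swap
j=8: nums[8]=4 > -5 → no swap
j=9: nums[9]=-4 > -5 → no swap
final swap nums[3],nums[10] → -7 -6 -8 -5 1 2 -3 -2 4 -4 0; return 3
p = 3; k-1 = 1 < 3 ⇒ left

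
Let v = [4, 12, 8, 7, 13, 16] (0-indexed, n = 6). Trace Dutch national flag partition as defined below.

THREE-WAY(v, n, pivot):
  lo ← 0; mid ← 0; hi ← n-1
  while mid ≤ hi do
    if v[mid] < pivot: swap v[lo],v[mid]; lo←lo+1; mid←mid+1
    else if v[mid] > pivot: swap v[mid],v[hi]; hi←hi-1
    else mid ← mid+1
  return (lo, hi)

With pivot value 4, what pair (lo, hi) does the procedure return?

(0, 0)

pivot = 4; lo=0, mid=0, hi=5
v[mid]=4=4: mid=1
v[mid]=12>4: swap v[1],v[5]; hi=4 → [4, 16, 8, 7, 13, 12]
v[mid]=16>4: swap v[1],v[4]; hi=3 → [4, 13, 8, 7, 16, 12]
v[mid]=13>4: swap v[1],v[3]; hi=2 → [4, 7, 8, 13, 16, 12]
v[mid]=7>4: swap v[1],v[2]; hi=1 → [4, 8, 7, 13, 16, 12]
v[mid]=8>4: swap v[1],v[1]; hi=0 → [4, 8, 7, 13, 16, 12]
end: lo=0, hi=0; v = [4, 8, 7, 13, 16, 12]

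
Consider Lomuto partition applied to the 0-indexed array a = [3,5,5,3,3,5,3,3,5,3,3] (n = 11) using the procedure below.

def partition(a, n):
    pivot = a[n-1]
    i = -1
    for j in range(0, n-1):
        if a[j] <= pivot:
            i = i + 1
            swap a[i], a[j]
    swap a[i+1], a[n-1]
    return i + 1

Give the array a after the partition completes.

[3,3,3,3,3,3,3,5,5,5,5]

pivot=3, i=-1
j=0: 3≤3, i=0, swap(0,0) ⇒ [3,5,5,3,3,5,3,3,5,3,3]
j=1: 5>3, skip
j=2: 5>3, skip
j=3: 3≤3, i=1, swap(1,3) ⇒ [3,3,5,5,3,5,3,3,5,3,3]
j=4: 3≤3, i=2, swap(2,4) ⇒ [3,3,3,5,5,5,3,3,5,3,3]
j=5: 5>3, skip
j=6: 3≤3, i=3, swap(3,6) ⇒ [3,3,3,3,5,5,5,3,5,3,3]
j=7: 3≤3, i=4, swap(4,7) ⇒ [3,3,3,3,3,5,5,5,5,3,3]
j=8: 5>3, skip
j=9: 3≤3, i=5, swap(5,9) ⇒ [3,3,3,3,3,3,5,5,5,5,3]
swap(6,10) ⇒ [3,3,3,3,3,3,3,5,5,5,5]; return 6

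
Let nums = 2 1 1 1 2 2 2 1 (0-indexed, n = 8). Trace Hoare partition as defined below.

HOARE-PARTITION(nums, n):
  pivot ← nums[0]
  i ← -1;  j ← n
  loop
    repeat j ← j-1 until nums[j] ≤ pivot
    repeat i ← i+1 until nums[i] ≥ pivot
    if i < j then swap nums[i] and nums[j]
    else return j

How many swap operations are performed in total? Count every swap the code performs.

2

pivot=2
j stops at 7 (1), i stops at 0 (2); swap ⇒ 1 1 1 1 2 2 2 2
j stops at 6 (2), i stops at 4 (2); swap ⇒ 1 1 1 1 2 2 2 2
j stops at 5, i stops at 5; i≥j ⇒ return 5. nums=1 1 1 1 2 2 2 2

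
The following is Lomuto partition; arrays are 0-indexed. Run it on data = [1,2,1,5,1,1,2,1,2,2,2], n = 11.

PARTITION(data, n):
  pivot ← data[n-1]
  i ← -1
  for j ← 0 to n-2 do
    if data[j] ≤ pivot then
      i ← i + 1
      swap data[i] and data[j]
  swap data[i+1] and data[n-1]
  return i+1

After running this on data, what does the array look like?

pivot = data[10] = 2; i = -1
j=0: data[0]=1 ≤ 2 → i=0, swap data[0],data[0] (no change) → [1,2,1,5,1,1,2,1,2,2,2]
j=1: data[1]=2 ≤ 2 → i=1, swap data[1],data[1] (no change) → [1,2,1,5,1,1,2,1,2,2,2]
j=2: data[2]=1 ≤ 2 → i=2, swap data[2],data[2] (no change) → [1,2,1,5,1,1,2,1,2,2,2]
j=3: data[3]=5 > 2 → no swap
j=4: data[4]=1 ≤ 2 → i=3, swap data[3],data[4] → [1,2,1,1,5,1,2,1,2,2,2]
j=5: data[5]=1 ≤ 2 → i=4, swap data[4],data[5] → [1,2,1,1,1,5,2,1,2,2,2]
j=6: data[6]=2 ≤ 2 → i=5, swap data[5],data[6] → [1,2,1,1,1,2,5,1,2,2,2]
j=7: data[7]=1 ≤ 2 → i=6, swap data[6],data[7] → [1,2,1,1,1,2,1,5,2,2,2]
j=8: data[8]=2 ≤ 2 → i=7, swap data[7],data[8] → [1,2,1,1,1,2,1,2,5,2,2]
j=9: data[9]=2 ≤ 2 → i=8, swap data[8],data[9] → [1,2,1,1,1,2,1,2,2,5,2]
final swap data[9],data[10] → [1,2,1,1,1,2,1,2,2,2,5]; return 9

[1,2,1,1,1,2,1,2,2,2,5]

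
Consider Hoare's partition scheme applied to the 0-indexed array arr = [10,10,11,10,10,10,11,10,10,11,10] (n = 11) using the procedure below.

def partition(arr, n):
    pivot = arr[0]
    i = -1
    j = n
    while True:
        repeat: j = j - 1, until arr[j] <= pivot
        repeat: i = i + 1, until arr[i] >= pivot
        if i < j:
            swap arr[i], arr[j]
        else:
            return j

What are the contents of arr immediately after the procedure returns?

[10,10,10,10,10,10,11,11,10,11,10]

pivot = arr[0] = 10; i = -1, j = 11
j→10 (arr[10]=10≤10), i→0 (arr[0]=10≥10); i<j, swap → [10,10,11,10,10,10,11,10,10,11,10]
j→8 (arr[8]=10≤10), i→1 (arr[1]=10≥10); i<j, swap → [10,10,11,10,10,10,11,10,10,11,10]
j→7 (arr[7]=10≤10), i→2 (arr[2]=11≥10); i<j, swap → [10,10,10,10,10,10,11,11,10,11,10]
j→5 (arr[5]=10≤10), i→3 (arr[3]=10≥10); i<j, swap → [10,10,10,10,10,10,11,11,10,11,10]
j→4, i→4; i≥j, return j=4. arr = [10,10,10,10,10,10,11,11,10,11,10]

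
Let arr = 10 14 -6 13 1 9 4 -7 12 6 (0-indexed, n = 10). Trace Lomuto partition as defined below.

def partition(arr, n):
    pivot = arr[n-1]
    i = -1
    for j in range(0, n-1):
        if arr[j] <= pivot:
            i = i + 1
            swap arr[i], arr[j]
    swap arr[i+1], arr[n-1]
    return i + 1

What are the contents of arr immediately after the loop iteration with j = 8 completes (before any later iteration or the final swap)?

pivot=6, i=-1
j=0: 10>6, skip
j=1: 14>6, skip
j=2: -6≤6, i=0, swap(0,2) ⇒ -6 14 10 13 1 9 4 -7 12 6
j=3: 13>6, skip
j=4: 1≤6, i=1, swap(1,4) ⇒ -6 1 10 13 14 9 4 -7 12 6
j=5: 9>6, skip
j=6: 4≤6, i=2, swap(2,6) ⇒ -6 1 4 13 14 9 10 -7 12 6
j=7: -7≤6, i=3, swap(3,7) ⇒ -6 1 4 -7 14 9 10 13 12 6
j=8: 12>6, skip
(after j=8) arr = -6 1 4 -7 14 9 10 13 12 6

-6 1 4 -7 14 9 10 13 12 6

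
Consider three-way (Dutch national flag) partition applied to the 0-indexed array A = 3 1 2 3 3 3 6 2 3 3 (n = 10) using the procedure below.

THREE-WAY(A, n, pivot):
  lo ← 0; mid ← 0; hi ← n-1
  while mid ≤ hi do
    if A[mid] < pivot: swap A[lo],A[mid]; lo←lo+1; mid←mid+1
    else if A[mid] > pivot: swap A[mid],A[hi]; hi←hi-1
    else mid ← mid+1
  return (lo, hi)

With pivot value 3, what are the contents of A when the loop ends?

lo=0 mid=0 hi=9
3=3: mid=1
1<3: swap(0,1), lo=1 mid=2 ⇒ 1 3 2 3 3 3 6 2 3 3
2<3: swap(1,2), lo=2 mid=3 ⇒ 1 2 3 3 3 3 6 2 3 3
3=3: mid=4
3=3: mid=5
3=3: mid=6
6>3: swap(6,9), hi=8 ⇒ 1 2 3 3 3 3 3 2 3 6
3=3: mid=7
2<3: swap(2,7), lo=3 mid=8 ⇒ 1 2 2 3 3 3 3 3 3 6
3=3: mid=9
done. lo=3 hi=8; A=1 2 2 3 3 3 3 3 3 6

1 2 2 3 3 3 3 3 3 6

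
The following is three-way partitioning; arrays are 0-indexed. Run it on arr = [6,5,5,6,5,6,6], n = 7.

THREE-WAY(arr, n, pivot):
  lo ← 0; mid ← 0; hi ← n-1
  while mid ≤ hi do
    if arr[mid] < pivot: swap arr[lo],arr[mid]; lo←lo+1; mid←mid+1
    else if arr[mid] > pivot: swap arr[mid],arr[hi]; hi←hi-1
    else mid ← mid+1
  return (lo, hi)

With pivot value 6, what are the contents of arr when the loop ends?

[5,5,5,6,6,6,6]

lo=0 mid=0 hi=6
6=6: mid=1
5<6: swap(0,1), lo=1 mid=2 ⇒ [5,6,5,6,5,6,6]
5<6: swap(1,2), lo=2 mid=3 ⇒ [5,5,6,6,5,6,6]
6=6: mid=4
5<6: swap(2,4), lo=3 mid=5 ⇒ [5,5,5,6,6,6,6]
6=6: mid=6
6=6: mid=7
done. lo=3 hi=6; arr=[5,5,5,6,6,6,6]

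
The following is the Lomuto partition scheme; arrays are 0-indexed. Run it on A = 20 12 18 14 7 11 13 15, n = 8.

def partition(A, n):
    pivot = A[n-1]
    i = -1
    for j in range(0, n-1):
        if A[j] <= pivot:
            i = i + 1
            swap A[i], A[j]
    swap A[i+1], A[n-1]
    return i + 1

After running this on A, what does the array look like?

12 14 7 11 13 15 18 20

pivot=15, i=-1
j=0: 20>15, skip
j=1: 12≤15, i=0, swap(0,1) ⇒ 12 20 18 14 7 11 13 15
j=2: 18>15, skip
j=3: 14≤15, i=1, swap(1,3) ⇒ 12 14 18 20 7 11 13 15
j=4: 7≤15, i=2, swap(2,4) ⇒ 12 14 7 20 18 11 13 15
j=5: 11≤15, i=3, swap(3,5) ⇒ 12 14 7 11 18 20 13 15
j=6: 13≤15, i=4, swap(4,6) ⇒ 12 14 7 11 13 20 18 15
swap(5,7) ⇒ 12 14 7 11 13 15 18 20; return 5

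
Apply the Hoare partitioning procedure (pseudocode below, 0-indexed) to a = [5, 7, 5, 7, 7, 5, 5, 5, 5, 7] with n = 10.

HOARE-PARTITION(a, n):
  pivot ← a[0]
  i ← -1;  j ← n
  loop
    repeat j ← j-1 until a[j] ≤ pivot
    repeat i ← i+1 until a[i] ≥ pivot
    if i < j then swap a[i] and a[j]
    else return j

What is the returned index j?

pivot = a[0] = 5; i = -1, j = 10
j→8 (a[8]=5≤5), i→0 (a[0]=5≥5); i<j, swap → [5, 7, 5, 7, 7, 5, 5, 5, 5, 7]
j→7 (a[7]=5≤5), i→1 (a[1]=7≥5); i<j, swap → [5, 5, 5, 7, 7, 5, 5, 7, 5, 7]
j→6 (a[6]=5≤5), i→2 (a[2]=5≥5); i<j, swap → [5, 5, 5, 7, 7, 5, 5, 7, 5, 7]
j→5 (a[5]=5≤5), i→3 (a[3]=7≥5); i<j, swap → [5, 5, 5, 5, 7, 7, 5, 7, 5, 7]
j→3, i→4; i≥j, return j=3. a = [5, 5, 5, 5, 7, 7, 5, 7, 5, 7]

3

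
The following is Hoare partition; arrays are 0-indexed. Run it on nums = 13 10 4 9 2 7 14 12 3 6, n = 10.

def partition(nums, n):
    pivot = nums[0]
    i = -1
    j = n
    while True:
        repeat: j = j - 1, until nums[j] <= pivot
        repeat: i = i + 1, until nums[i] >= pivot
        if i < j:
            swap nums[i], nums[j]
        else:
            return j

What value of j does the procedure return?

pivot = nums[0] = 13; i = -1, j = 10
j→9 (nums[9]=6≤13), i→0 (nums[0]=13≥13); i<j, swap → 6 10 4 9 2 7 14 12 3 13
j→8 (nums[8]=3≤13), i→6 (nums[6]=14≥13); i<j, swap → 6 10 4 9 2 7 3 12 14 13
j→7, i→8; i≥j, return j=7. nums = 6 10 4 9 2 7 3 12 14 13

7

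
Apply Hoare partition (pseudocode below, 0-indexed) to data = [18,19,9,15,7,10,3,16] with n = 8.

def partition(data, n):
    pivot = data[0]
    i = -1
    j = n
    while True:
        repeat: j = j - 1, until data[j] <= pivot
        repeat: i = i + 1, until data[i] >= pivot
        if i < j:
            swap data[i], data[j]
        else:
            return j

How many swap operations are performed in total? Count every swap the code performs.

2

pivot = data[0] = 18; i = -1, j = 8
j→7 (data[7]=16≤18), i→0 (data[0]=18≥18); i<j, swap → [16,19,9,15,7,10,3,18]
j→6 (data[6]=3≤18), i→1 (data[1]=19≥18); i<j, swap → [16,3,9,15,7,10,19,18]
j→5, i→6; i≥j, return j=5. data = [16,3,9,15,7,10,19,18]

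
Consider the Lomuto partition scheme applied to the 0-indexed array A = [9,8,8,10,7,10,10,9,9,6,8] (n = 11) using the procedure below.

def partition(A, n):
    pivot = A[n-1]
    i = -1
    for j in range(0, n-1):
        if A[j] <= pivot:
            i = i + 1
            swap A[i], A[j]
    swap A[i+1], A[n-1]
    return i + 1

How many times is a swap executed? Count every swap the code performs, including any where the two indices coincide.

pivot=8, i=-1
j=0: 9>8, skip
j=1: 8≤8, i=0, swap(0,1) ⇒ [8,9,8,10,7,10,10,9,9,6,8]
j=2: 8≤8, i=1, swap(1,2) ⇒ [8,8,9,10,7,10,10,9,9,6,8]
j=3: 10>8, skip
j=4: 7≤8, i=2, swap(2,4) ⇒ [8,8,7,10,9,10,10,9,9,6,8]
j=5: 10>8, skip
j=6: 10>8, skip
j=7: 9>8, skip
j=8: 9>8, skip
j=9: 6≤8, i=3, swap(3,9) ⇒ [8,8,7,6,9,10,10,9,9,10,8]
swap(4,10) ⇒ [8,8,7,6,8,10,10,9,9,10,9]; return 4

5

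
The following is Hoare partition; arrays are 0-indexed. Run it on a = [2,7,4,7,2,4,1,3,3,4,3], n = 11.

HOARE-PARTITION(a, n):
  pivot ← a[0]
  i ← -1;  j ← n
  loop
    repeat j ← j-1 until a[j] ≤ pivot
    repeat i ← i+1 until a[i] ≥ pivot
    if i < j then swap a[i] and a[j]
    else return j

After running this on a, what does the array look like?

pivot = a[0] = 2; i = -1, j = 11
j→6 (a[6]=1≤2), i→0 (a[0]=2≥2); i<j, swap → [1,7,4,7,2,4,2,3,3,4,3]
j→4 (a[4]=2≤2), i→1 (a[1]=7≥2); i<j, swap → [1,2,4,7,7,4,2,3,3,4,3]
j→1, i→2; i≥j, return j=1. a = [1,2,4,7,7,4,2,3,3,4,3]

[1,2,4,7,7,4,2,3,3,4,3]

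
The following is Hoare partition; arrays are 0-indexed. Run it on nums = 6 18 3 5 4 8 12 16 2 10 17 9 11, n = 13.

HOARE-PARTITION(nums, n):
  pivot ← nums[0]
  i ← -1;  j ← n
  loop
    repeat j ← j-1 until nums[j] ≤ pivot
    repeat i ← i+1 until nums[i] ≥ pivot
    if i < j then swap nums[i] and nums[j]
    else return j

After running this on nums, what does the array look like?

pivot = nums[0] = 6; i = -1, j = 13
j→8 (nums[8]=2≤6), i→0 (nums[0]=6≥6); i<j, swap → 2 18 3 5 4 8 12 16 6 10 17 9 11
j→4 (nums[4]=4≤6), i→1 (nums[1]=18≥6); i<j, swap → 2 4 3 5 18 8 12 16 6 10 17 9 11
j→3, i→4; i≥j, return j=3. nums = 2 4 3 5 18 8 12 16 6 10 17 9 11

2 4 3 5 18 8 12 16 6 10 17 9 11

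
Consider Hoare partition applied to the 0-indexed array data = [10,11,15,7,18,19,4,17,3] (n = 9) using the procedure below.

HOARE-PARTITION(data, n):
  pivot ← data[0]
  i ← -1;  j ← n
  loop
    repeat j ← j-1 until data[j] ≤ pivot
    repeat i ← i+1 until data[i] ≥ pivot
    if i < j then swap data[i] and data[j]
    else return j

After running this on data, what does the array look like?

pivot=10
j stops at 8 (3), i stops at 0 (10); swap ⇒ [3,11,15,7,18,19,4,17,10]
j stops at 6 (4), i stops at 1 (11); swap ⇒ [3,4,15,7,18,19,11,17,10]
j stops at 3 (7), i stops at 2 (15); swap ⇒ [3,4,7,15,18,19,11,17,10]
j stops at 2, i stops at 3; i≥j ⇒ return 2. data=[3,4,7,15,18,19,11,17,10]

[3,4,7,15,18,19,11,17,10]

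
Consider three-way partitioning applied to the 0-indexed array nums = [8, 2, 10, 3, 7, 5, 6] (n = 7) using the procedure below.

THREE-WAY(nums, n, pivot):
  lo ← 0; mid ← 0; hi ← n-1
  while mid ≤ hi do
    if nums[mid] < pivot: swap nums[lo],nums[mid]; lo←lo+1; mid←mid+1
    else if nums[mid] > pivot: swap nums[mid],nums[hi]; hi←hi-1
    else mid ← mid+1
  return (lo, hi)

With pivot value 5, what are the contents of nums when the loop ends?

[2, 3, 5, 7, 10, 6, 8]

lo=0 mid=0 hi=6
8>5: swap(0,6), hi=5 ⇒ [6, 2, 10, 3, 7, 5, 8]
6>5: swap(0,5), hi=4 ⇒ [5, 2, 10, 3, 7, 6, 8]
5=5: mid=1
2<5: swap(0,1), lo=1 mid=2 ⇒ [2, 5, 10, 3, 7, 6, 8]
10>5: swap(2,4), hi=3 ⇒ [2, 5, 7, 3, 10, 6, 8]
7>5: swap(2,3), hi=2 ⇒ [2, 5, 3, 7, 10, 6, 8]
3<5: swap(1,2), lo=2 mid=3 ⇒ [2, 3, 5, 7, 10, 6, 8]
done. lo=2 hi=2; nums=[2, 3, 5, 7, 10, 6, 8]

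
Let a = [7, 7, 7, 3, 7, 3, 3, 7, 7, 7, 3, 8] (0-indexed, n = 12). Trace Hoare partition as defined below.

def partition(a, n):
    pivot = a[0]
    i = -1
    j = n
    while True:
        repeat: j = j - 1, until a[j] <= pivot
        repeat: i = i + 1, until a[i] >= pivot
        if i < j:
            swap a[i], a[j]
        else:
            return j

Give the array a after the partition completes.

pivot=7
j stops at 10 (3), i stops at 0 (7); swap ⇒ [3, 7, 7, 3, 7, 3, 3, 7, 7, 7, 7, 8]
j stops at 9 (7), i stops at 1 (7); swap ⇒ [3, 7, 7, 3, 7, 3, 3, 7, 7, 7, 7, 8]
j stops at 8 (7), i stops at 2 (7); swap ⇒ [3, 7, 7, 3, 7, 3, 3, 7, 7, 7, 7, 8]
j stops at 7 (7), i stops at 4 (7); swap ⇒ [3, 7, 7, 3, 7, 3, 3, 7, 7, 7, 7, 8]
j stops at 6, i stops at 7; i≥j ⇒ return 6. a=[3, 7, 7, 3, 7, 3, 3, 7, 7, 7, 7, 8]

[3, 7, 7, 3, 7, 3, 3, 7, 7, 7, 7, 8]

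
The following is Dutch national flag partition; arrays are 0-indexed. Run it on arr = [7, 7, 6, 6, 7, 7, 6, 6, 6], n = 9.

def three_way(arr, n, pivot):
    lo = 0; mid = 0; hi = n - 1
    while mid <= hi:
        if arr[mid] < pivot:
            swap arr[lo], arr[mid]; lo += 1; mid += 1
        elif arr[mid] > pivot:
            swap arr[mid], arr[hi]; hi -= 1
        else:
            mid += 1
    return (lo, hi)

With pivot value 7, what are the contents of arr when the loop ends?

lo=0 mid=0 hi=8
7=7: mid=1
7=7: mid=2
6<7: swap(0,2), lo=1 mid=3 ⇒ [6, 7, 7, 6, 7, 7, 6, 6, 6]
6<7: swap(1,3), lo=2 mid=4 ⇒ [6, 6, 7, 7, 7, 7, 6, 6, 6]
7=7: mid=5
7=7: mid=6
6<7: swap(2,6), lo=3 mid=7 ⇒ [6, 6, 6, 7, 7, 7, 7, 6, 6]
6<7: swap(3,7), lo=4 mid=8 ⇒ [6, 6, 6, 6, 7, 7, 7, 7, 6]
6<7: swap(4,8), lo=5 mid=9 ⇒ [6, 6, 6, 6, 6, 7, 7, 7, 7]
done. lo=5 hi=8; arr=[6, 6, 6, 6, 6, 7, 7, 7, 7]

[6, 6, 6, 6, 6, 7, 7, 7, 7]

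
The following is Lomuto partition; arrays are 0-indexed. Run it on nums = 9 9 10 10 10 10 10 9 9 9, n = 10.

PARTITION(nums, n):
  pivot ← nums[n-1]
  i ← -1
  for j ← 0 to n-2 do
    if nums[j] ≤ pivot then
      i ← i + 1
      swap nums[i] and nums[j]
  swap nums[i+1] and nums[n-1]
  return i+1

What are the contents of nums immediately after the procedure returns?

pivot = nums[9] = 9; i = -1
j=0: nums[0]=9 ≤ 9 → i=0, swap nums[0],nums[0] (no change) → 9 9 10 10 10 10 10 9 9 9
j=1: nums[1]=9 ≤ 9 → i=1, swap nums[1],nums[1] (no change) → 9 9 10 10 10 10 10 9 9 9
j=2: nums[2]=10 > 9 → no swap
j=3: nums[3]=10 > 9 → no swap
j=4: nums[4]=10 > 9 → no swap
j=5: nums[5]=10 > 9 → no swap
j=6: nums[6]=10 > 9 → no swap
j=7: nums[7]=9 ≤ 9 → i=2, swap nums[2],nums[7] → 9 9 9 10 10 10 10 10 9 9
j=8: nums[8]=9 ≤ 9 → i=3, swap nums[3],nums[8] → 9 9 9 9 10 10 10 10 10 9
final swap nums[4],nums[9] → 9 9 9 9 9 10 10 10 10 10; return 4

9 9 9 9 9 10 10 10 10 10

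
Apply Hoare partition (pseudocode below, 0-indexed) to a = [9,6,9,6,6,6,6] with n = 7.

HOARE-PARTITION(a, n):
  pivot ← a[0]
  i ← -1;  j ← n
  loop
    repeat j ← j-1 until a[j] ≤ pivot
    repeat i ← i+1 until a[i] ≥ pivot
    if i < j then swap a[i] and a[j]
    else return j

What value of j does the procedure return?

pivot = a[0] = 9; i = -1, j = 7
j→6 (a[6]=6≤9), i→0 (a[0]=9≥9); i<j, swap → [6,6,9,6,6,6,9]
j→5 (a[5]=6≤9), i→2 (a[2]=9≥9); i<j, swap → [6,6,6,6,6,9,9]
j→4, i→5; i≥j, return j=4. a = [6,6,6,6,6,9,9]

4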